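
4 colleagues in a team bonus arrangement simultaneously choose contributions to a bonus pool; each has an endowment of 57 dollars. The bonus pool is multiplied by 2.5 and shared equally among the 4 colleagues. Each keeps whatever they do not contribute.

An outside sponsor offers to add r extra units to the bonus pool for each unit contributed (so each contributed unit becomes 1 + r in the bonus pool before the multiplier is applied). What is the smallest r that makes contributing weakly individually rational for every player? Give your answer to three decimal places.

0.600

With matching at rate r, one contributed unit becomes (1 + r) in the bonus pool and returns 2.5 × (1 + r) / 4 to the contributor.
Setting this equal to 1: 1 + r = 4/2.5 = 1.6000.
So the minimum matching rate is r = 1.6000 − 1 = 0.600.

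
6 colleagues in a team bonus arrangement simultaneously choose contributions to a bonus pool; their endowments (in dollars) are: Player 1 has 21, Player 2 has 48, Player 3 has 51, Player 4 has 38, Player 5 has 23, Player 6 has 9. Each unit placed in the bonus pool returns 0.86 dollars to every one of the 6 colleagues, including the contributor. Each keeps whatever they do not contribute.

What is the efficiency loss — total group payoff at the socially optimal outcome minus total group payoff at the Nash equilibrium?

The private return per contributed unit is 0.86 < 1 for everyone, so the Nash equilibrium is zero contribution and the group total is Σ E_j = 21 + 48 + 51 + 38 + 23 + 9 = 190.
Each contributed unit returns 5.160 to the group, so the social optimum is full contribution by everyone: group total = 5.160 × 190 = 980.40.
Efficiency loss = (5.160 − 1) × 190 = 790.40.

790.40 dollars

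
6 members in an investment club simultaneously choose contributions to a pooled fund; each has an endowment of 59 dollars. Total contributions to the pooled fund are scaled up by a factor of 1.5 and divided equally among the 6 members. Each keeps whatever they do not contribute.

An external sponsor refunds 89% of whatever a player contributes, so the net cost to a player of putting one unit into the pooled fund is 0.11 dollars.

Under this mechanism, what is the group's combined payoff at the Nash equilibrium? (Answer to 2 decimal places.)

846.06 dollars

Under the mechanism each unit contributed yields (1.5/6) / 0.11 = 2.2727 back to its contributor per unit of net cost, which exceeds 1, making full contribution the dominant choice for everyone.
At the Nash equilibrium everyone contributes 59. Group total payoff = 6 × (59 × 0.89 + 1.5 × 59) = 846.06.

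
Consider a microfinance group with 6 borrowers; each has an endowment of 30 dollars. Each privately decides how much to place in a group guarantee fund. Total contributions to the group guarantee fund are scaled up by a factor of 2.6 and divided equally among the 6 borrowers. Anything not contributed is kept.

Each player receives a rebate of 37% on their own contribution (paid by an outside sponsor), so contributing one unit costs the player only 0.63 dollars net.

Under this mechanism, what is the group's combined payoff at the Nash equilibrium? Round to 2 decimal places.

180.00 dollars

With the mechanism, a contributed unit returns (2.6/6) / 0.63 = 0.6878 per unit of net cost — still below 1 — so contributing 0 remains dominant for every player.
Everyone keeps their endowment and the group total is 6 × 30 = 180.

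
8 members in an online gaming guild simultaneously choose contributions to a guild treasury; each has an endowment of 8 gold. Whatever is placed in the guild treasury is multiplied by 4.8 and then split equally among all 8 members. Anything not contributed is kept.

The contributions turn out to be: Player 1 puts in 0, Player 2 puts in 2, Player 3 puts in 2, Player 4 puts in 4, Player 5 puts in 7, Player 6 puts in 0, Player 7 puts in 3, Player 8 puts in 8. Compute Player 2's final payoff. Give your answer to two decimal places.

21.60 gold

Total contributed: 0 + 2 + 2 + 4 + 7 + 0 + 3 + 8 = 26.
Each receives 4.8 × 26 / 8 = 15.60 from the guild treasury.
Player 2 keeps 8 − 2 = 6, so Player 2's payoff is 6 + 15.60 = 21.60.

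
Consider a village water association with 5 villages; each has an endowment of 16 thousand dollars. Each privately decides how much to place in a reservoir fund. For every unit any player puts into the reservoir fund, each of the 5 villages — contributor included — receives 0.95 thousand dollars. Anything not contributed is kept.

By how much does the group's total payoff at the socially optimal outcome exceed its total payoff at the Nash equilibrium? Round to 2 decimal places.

The private return per contributed unit is 0.95 < 1, so contributing 0 is dominant for every player. At the Nash equilibrium everyone keeps their 16, and the group total is 5 × 16 = 80.
Each contributed unit returns 4.750 to the group as a whole (0.95 to each of 5 players), which exceeds 1, so the social optimum is full contribution: group total = 4.750 × 80 = 380.00.
Efficiency loss = 380.00 − 80 = 300.00.

300.00 thousand dollars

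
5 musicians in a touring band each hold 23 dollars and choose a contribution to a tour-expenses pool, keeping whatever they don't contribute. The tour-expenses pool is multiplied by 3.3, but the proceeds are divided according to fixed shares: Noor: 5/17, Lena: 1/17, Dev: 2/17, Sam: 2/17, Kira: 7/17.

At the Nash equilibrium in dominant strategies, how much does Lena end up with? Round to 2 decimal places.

Player j's private return per contributed unit is 3.3 × (j's share). Contributing is weakly dominant for j when that share is at least 1/3.3 = 0.3030, and contributing 0 is dominant otherwise.
The only share above 0.3030 is Kira's 7/17, contributing 23; the remaining 4 contribute 0. Total contributed: 23.
Lena keeps 23 and receives 3.3 × 23 × 1/17 = 4.46 from the tour-expenses pool, for a payoff of 27.46.

27.46 dollars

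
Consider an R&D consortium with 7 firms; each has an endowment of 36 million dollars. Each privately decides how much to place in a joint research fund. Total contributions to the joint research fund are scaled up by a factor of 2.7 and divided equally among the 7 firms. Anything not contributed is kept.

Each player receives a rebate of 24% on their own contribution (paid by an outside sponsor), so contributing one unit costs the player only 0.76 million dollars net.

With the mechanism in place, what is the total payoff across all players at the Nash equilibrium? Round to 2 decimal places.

With the mechanism, a contributed unit returns (2.7/7) / 0.76 = 0.5075 per unit of net cost — still below 1 — so contributing 0 remains dominant for every player.
At the Nash equilibrium no one contributes; group total payoff = 7 × 36 = 252.

252.00 million dollars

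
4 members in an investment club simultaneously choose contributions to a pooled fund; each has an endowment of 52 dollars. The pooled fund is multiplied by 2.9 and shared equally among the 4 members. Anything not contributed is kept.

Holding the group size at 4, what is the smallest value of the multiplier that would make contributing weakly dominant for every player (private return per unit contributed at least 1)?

4

A contributed unit returns (multiplier)/4 to its contributor.
This reaches 1 exactly when the multiplier is 4.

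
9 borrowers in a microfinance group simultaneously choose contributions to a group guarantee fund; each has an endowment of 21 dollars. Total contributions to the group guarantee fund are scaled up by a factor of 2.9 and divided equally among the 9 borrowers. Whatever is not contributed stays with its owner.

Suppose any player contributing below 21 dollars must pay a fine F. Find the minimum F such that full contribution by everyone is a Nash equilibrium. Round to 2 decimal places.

Given the others contribute fully, the best deviation is to contribute 0 (any partial contribution still incurs the fine and gives up units whose private return 0.3222 is below 1).
Deviating from 21 to 0 saves 21 dollars but forfeits the deviator's share of the drop in the group guarantee fund: 2.9/9 × 21 = 6.77.
So the deviation gain is 21 − 6.77 = 14.23, and the fine must be at least 14.23 dollars to wipe it out.

14.23 dollars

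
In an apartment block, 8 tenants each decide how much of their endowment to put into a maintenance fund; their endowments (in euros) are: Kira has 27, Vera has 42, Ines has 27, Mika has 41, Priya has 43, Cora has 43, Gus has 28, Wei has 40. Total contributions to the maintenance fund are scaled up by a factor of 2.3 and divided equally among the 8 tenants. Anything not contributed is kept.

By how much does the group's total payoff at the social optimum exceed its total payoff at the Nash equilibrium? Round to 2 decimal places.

The private return per contributed unit is 2.3/8 = 0.2875 < 1 for every player regardless of endowment, so the Nash equilibrium is zero contribution and the group total is Σ E_j = 27 + 42 + 27 + 41 + 43 + 43 + 28 + 40 = 291.
Each contributed unit returns 2.300 to the group, so the social optimum is full contribution by everyone: group total = 2.300 × 291 = 669.30.
Efficiency loss = (2.300 − 1) × 291 = 378.30.

378.30 euros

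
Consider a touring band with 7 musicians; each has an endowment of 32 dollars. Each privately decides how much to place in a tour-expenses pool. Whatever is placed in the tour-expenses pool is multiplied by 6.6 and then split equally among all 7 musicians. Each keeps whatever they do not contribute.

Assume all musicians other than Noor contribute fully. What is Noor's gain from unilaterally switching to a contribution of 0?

Switching from a contribution of 32 to 0 lets Noor keep an extra 32 dollars, but lowers the tour-expenses pool by 32, which costs Noor their own share of that drop: 6.6/7 × 32 = 30.17.
Net gain = 32 − 30.17 = 1.83. The private return per contributed unit (0.9429) is below 1, so free-riding is indeed the best response regardless of what the others do.

1.83 dollars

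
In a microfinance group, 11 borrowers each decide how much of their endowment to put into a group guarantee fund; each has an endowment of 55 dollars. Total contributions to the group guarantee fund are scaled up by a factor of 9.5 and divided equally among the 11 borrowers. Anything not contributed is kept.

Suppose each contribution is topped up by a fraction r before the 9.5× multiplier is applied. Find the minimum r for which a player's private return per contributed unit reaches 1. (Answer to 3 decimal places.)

With matching at rate r, one contributed unit becomes (1 + r) in the group guarantee fund and returns 9.5 × (1 + r) / 11 to the contributor.
Setting this equal to 1: 1 + r = 11/9.5 = 1.1579.
So the minimum matching rate is r = 1.1579 − 1 = 0.158.

0.158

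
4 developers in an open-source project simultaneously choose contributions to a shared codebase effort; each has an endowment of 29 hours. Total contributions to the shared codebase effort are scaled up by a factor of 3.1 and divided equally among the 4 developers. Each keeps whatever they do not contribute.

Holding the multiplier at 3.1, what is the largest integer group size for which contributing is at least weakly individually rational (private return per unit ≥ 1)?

3

Private return per unit is 3.1/(group size), which is ≥ 1 whenever the group size is ≤ 3.1.
The largest such integer is 3.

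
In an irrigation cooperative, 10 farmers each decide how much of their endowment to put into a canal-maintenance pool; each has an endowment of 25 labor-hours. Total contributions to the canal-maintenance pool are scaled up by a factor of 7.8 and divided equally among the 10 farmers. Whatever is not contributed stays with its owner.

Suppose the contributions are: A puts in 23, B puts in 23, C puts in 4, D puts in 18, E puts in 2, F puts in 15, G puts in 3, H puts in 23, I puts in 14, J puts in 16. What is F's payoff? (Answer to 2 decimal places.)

119.98 labor-hours

Total contributed: 23 + 23 + 4 + 18 + 2 + 15 + 3 + 23 + 14 + 16 = 141.
Each receives 7.8 × 141 / 10 = 109.98 from the canal-maintenance pool.
F keeps 25 − 15 = 10, so F's payoff is 10 + 109.98 = 119.98.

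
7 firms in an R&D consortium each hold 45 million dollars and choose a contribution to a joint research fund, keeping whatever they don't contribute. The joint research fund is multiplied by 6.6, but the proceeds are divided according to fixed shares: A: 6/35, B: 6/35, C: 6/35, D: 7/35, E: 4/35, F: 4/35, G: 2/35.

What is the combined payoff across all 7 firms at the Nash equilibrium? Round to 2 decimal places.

A player with share s gets back 6.6·s per unit contributed, so full contribution is dominant for anyone with s > 1/6.6 = 0.1515 and zero contribution is dominant for anyone below.
The shares above 0.1515 belong to A, B, C and D, contributing 45 each; the remaining 3 contribute 0. Total contributed: 180.
The joint research fund pays out 6.6 × 180 = 1188.00 in total (split across the unequal shares, but the aggregate is all that matters for the group sum).
The 3 free-riders keep 45 each, adding 135. Group total = 135 + 1188.00 = 1323.00.

1323.00 million dollars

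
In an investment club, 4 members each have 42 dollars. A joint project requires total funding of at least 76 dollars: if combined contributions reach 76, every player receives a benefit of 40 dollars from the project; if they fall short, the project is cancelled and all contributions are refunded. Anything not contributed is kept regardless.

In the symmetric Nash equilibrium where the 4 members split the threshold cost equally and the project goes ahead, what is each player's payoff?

63 dollars

Equal share of the threshold: 76/4 = 19.
At this profile no one gains by cutting their contribution: any cut drops the total below 76, the project is cancelled, contributions are refunded, and the deviator ends with 42, which is less than 42 − 19 + 40 = 63. Contributing more than 19 just wastes the excess. So contributing exactly 19 is a best response.
Each player's payoff: 42 − 19 + 40 = 63.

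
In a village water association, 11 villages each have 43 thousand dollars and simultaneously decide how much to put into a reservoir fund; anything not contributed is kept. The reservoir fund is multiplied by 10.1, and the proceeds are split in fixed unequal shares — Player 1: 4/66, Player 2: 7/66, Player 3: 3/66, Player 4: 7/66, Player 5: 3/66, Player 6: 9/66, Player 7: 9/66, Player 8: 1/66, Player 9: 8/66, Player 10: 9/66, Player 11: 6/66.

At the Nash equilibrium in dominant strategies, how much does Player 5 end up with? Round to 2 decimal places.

161.45 thousand dollars

A player with share s gets back 10.1·s per unit contributed, so full contribution is dominant for anyone with s > 1/10.1 = 0.0990 and zero contribution is dominant for anyone below.
Player 2, Player 4, Player 6, Player 7, Player 9 and Player 10 clear that bar, contributing 43 each; the remaining 5 contribute 0. Total contributed: 258.
Player 5 keeps 43 and receives 10.1 × 258 × 3/66 = 118.45 from the reservoir fund, for a payoff of 161.45.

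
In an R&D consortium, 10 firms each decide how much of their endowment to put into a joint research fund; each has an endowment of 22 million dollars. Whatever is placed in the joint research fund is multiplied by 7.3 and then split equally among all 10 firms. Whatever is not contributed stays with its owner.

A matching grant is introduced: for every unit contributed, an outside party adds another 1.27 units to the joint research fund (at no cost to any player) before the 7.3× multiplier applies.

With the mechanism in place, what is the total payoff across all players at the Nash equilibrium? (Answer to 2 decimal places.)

Under the mechanism each unit contributed yields 7.3 × 2.27 / 10 = 1.6571 back to its contributor per unit of net cost, which exceeds 1, making full contribution the dominant choice for everyone.
At the Nash equilibrium everyone contributes 22. Group total payoff = 7.3 × 2.27 × 220 = 3645.62.

3645.62 million dollars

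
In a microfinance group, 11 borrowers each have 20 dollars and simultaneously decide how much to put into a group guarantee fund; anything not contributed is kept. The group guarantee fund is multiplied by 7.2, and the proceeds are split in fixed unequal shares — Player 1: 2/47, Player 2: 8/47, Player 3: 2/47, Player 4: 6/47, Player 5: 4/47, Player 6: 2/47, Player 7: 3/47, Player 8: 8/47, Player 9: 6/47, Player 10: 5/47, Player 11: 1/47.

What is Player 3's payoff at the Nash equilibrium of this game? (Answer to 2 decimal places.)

Player j's private return per contributed unit is 7.2 × (j's share). Contributing is weakly dominant for j when that share is at least 1/7.2 = 0.1389, and contributing 0 is dominant otherwise.
Player 2 and Player 8 clear that bar, contributing 20 each; the remaining 9 contribute 0. Total contributed: 40.
Player 3 keeps 20 and receives 7.2 × 40 × 2/47 = 12.26 from the group guarantee fund, for a payoff of 32.26.

32.26 dollars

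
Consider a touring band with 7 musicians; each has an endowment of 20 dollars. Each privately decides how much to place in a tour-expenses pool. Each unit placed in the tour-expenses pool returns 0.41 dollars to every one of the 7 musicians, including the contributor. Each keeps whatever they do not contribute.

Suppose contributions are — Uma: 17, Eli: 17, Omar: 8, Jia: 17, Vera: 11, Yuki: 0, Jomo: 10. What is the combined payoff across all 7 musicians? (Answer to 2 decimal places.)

289.60 dollars

Total contributed: 17 + 17 + 8 + 17 + 11 + 0 + 10 = 80; total kept: 7 × 20 − 80 = 60.
The tour-expenses pool pays out 0.41 × 7 × 80 = 229.60 in aggregate.
Group total = 60 + 229.60 = 289.60.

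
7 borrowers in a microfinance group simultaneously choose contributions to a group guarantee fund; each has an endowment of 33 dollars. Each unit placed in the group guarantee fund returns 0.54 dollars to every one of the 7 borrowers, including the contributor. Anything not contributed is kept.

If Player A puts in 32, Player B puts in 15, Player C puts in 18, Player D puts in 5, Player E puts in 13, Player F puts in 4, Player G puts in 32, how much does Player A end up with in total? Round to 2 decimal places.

Total contributed: 32 + 15 + 18 + 5 + 13 + 4 + 32 = 119.
Each receives 0.54 × 119 = 64.26 from the group guarantee fund.
Player A keeps 33 − 32 = 1, so Player A's payoff is 1 + 64.26 = 65.26.

65.26 dollars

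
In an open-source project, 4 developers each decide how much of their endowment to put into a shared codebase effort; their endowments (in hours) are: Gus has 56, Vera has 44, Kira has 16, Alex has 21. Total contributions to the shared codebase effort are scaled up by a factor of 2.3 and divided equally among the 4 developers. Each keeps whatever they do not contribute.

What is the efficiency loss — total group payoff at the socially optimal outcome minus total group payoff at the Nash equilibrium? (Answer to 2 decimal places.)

178.10 hours

The private return per contributed unit is 2.3/4 = 0.5750 < 1 for every player regardless of endowment, so the Nash equilibrium is zero contribution and the group total is Σ E_j = 56 + 44 + 16 + 21 = 137.
Each contributed unit returns 2.300 to the group, so the social optimum is full contribution by everyone: group total = 2.300 × 137 = 315.10.
Efficiency loss = (2.300 − 1) × 137 = 178.10.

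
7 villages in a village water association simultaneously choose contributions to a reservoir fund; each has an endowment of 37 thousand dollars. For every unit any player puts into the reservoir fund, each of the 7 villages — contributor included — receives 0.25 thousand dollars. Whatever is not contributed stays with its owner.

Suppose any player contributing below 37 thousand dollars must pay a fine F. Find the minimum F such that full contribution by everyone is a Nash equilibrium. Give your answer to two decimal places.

27.75 thousand dollars

Given the others contribute fully, the best deviation is to contribute 0 (any partial contribution still incurs the fine and gives up units whose private return 0.25 is below 1).
Deviating from 37 to 0 saves 37 thousand dollars but forfeits the deviator's share of the drop in the reservoir fund: 0.25 × 37 = 9.25.
So the deviation gain is 37 − 9.25 = 27.75, and the fine must be at least 27.75 thousand dollars to wipe it out.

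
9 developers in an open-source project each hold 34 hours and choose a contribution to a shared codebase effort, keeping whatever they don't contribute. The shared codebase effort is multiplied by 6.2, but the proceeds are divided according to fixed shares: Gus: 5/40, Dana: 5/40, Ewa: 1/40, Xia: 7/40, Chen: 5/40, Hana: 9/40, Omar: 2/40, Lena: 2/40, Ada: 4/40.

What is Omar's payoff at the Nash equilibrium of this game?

55.08 hours

A player with share s gets back 6.2·s per unit contributed, so full contribution is dominant for anyone with s > 1/6.2 = 0.1613 and zero contribution is dominant for anyone below.
Xia and Hana clear that bar, contributing 34 each; the remaining 7 contribute 0. Total contributed: 68.
Omar keeps 34 and receives 6.2 × 68 × 2/40 = 21.08 from the shared codebase effort, for a payoff of 55.08.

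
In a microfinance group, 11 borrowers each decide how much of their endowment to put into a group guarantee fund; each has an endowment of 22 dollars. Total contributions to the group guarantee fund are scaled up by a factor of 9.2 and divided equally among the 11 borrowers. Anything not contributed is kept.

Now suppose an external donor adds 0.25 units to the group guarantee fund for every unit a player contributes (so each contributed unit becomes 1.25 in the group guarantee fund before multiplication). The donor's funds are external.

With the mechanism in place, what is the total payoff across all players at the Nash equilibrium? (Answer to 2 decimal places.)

With the mechanism, a contributed unit returns 9.2 × 1.25 / 11 = 1.0455 per unit of net cost to the contributor — now above 1 — so contributing fully is weakly dominant for every player.
At the Nash equilibrium everyone contributes 22. Group total payoff = 9.2 × 1.25 × 242 = 2783.00.

2783.00 dollars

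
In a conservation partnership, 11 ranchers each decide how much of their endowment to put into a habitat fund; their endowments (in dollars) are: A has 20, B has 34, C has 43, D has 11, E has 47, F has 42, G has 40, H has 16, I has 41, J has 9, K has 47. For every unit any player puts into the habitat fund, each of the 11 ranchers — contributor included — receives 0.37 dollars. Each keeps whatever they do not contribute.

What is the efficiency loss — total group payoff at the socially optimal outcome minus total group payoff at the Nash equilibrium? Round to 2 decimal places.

The private return per contributed unit is 0.37 < 1 for everyone, so the Nash equilibrium is zero contribution and the group total is Σ E_j = 20 + 34 + 43 + 11 + 47 + 42 + 40 + 16 + 41 + 9 + 47 = 350.
Each contributed unit returns 4.070 to the group, so the social optimum is full contribution by everyone: group total = 4.070 × 350 = 1424.50.
Efficiency loss = (4.070 − 1) × 350 = 1074.50.

1074.50 dollars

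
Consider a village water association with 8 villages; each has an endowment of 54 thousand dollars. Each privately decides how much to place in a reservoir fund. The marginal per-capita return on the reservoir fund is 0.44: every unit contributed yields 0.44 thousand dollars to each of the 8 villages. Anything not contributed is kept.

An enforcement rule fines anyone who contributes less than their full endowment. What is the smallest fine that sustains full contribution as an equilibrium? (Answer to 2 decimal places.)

Given the others contribute fully, the best deviation is to contribute 0 (any partial contribution still incurs the fine and gives up units whose private return 0.44 is below 1).
Deviating from 54 to 0 saves 54 thousand dollars but forfeits the deviator's share of the drop in the reservoir fund: 0.44 × 54 = 23.76.
So the deviation gain is 54 − 23.76 = 30.24, and the fine must be at least 30.24 thousand dollars to wipe it out.

30.24 thousand dollars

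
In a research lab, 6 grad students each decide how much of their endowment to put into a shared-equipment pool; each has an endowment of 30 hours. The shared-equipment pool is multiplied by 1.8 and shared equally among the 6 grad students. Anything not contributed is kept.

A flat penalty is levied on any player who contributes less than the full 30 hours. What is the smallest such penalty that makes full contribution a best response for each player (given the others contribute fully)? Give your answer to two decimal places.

21.00 hours

Given the others contribute fully, the best deviation is to contribute 0 (any partial contribution still incurs the fine and gives up units whose private return 0.3000 is below 1).
Deviating from 30 to 0 saves 30 hours but forfeits the deviator's share of the drop in the shared-equipment pool: 1.8/6 × 30 = 9.00.
So the deviation gain is 30 − 9.00 = 21.00, and the fine must be at least 21.00 hours to wipe it out.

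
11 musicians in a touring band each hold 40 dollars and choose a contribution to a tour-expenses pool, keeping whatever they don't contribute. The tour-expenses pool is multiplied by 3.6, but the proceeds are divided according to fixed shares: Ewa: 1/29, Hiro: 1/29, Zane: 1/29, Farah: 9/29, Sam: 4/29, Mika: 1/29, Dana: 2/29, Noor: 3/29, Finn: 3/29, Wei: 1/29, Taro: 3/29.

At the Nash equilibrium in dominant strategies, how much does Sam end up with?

Each unit j contributes comes back to j as 3.6 × (j's share), so j prefers to contribute only if that share exceeds 1/3.6 = 0.2778; otherwise keeping the unit dominates.
The only share above 0.2778 is Farah's 9/29, contributing 40; the remaining 10 contribute 0. Total contributed: 40.
Sam keeps 40 and receives 3.6 × 40 × 4/29 = 19.86 from the tour-expenses pool, for a payoff of 59.86.

59.86 dollars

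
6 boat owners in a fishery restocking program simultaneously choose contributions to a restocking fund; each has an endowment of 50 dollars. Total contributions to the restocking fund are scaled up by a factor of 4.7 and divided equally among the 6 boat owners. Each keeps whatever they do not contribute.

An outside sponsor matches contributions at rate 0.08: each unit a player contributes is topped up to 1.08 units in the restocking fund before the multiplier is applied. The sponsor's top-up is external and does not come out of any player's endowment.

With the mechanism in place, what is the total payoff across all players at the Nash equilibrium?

300.00 dollars

Even with the mechanism, each unit contributed returns only 4.7 × 1.08 / 6 = 0.8460 per unit of net cost, so contributing nothing is still dominant.
Everyone keeps their endowment and the group total is 6 × 50 = 300.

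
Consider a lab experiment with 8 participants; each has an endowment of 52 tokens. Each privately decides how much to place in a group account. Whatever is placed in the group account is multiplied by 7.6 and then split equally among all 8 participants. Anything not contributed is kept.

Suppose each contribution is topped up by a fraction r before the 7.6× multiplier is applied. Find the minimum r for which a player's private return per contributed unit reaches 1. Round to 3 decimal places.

0.053

With matching at rate r, one contributed unit becomes (1 + r) in the group account and returns 7.6 × (1 + r) / 8 to the contributor.
Setting this equal to 1: 1 + r = 8/7.6 = 1.0526.
So the minimum matching rate is r = 1.0526 − 1 = 0.053.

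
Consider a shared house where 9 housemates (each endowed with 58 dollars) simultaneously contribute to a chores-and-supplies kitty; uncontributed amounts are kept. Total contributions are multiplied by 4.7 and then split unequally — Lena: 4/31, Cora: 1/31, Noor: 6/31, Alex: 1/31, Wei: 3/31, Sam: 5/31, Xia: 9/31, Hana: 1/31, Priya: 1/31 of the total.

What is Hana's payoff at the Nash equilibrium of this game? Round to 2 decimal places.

For player j, contributing a unit is worthwhile iff 4.7 × (j's share) ≥ 1, i.e. iff j's share is at least 0.2128.
Xia alone (share 9/31) is above the threshold, contributing 58; the remaining 8 contribute 0. Total contributed: 58.
Hana keeps 58 and receives 4.7 × 58 × 1/31 = 8.79 from the chores-and-supplies kitty, for a payoff of 66.79.

66.79 dollars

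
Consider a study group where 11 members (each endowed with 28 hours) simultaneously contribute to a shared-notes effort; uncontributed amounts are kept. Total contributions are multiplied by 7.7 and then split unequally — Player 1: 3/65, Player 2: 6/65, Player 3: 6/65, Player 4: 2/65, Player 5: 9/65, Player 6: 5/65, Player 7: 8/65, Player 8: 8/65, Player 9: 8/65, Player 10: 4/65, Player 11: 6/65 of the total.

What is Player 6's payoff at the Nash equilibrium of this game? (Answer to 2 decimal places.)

44.58 hours

For player j, contributing a unit is worthwhile iff 7.7 × (j's share) ≥ 1, i.e. iff j's share is at least 0.1299.
Only Player 5 (9/65) clears that bar, contributing 28; the remaining 10 contribute 0. Total contributed: 28.
Player 6 keeps 28 and receives 7.7 × 28 × 5/65 = 16.58 from the shared-notes effort, for a payoff of 44.58.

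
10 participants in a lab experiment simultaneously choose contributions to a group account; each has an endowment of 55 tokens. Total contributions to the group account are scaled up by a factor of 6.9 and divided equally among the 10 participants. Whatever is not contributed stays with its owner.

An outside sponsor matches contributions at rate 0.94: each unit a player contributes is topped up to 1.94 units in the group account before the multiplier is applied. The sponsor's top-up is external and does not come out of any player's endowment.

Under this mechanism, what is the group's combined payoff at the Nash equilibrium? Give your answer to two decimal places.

The effective private return per unit is now 6.9 × 1.94 / 10 = 1.3386 > 1, so every player's dominant strategy flips to full contribution.
So the Nash equilibrium is full contribution by all 10; the group earns 6.9 × 1.94 × 550 = 7362.30.

7362.30 tokens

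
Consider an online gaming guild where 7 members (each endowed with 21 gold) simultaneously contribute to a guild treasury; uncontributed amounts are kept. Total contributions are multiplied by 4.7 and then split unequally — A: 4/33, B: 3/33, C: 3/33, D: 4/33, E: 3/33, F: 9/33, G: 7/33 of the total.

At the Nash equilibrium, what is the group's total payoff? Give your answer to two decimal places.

A player with share s gets back 4.7·s per unit contributed, so full contribution is dominant for anyone with s > 1/4.7 = 0.2128 and zero contribution is dominant for anyone below.
Only F (9/33) clears that bar, contributing 21; the remaining 6 contribute 0. Total contributed: 21.
The guild treasury pays out 4.7 × 21 = 98.70 in total (split across the unequal shares, but the aggregate is all that matters for the group sum).
The 6 free-riders keep 21 each, adding 126. Group total = 126 + 98.70 = 224.70.

224.70 gold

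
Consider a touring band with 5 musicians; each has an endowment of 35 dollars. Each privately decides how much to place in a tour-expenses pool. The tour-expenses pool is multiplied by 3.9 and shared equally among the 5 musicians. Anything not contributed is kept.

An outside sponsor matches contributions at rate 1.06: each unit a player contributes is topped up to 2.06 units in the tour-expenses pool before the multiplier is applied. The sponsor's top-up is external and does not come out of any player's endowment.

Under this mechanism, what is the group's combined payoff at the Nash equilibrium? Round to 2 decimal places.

1405.95 dollars

Under the mechanism each unit contributed yields 3.9 × 2.06 / 5 = 1.6068 back to its contributor per unit of net cost, which exceeds 1, making full contribution the dominant choice for everyone.
So the Nash equilibrium is full contribution by all 5; the group earns 3.9 × 2.06 × 175 = 1405.95.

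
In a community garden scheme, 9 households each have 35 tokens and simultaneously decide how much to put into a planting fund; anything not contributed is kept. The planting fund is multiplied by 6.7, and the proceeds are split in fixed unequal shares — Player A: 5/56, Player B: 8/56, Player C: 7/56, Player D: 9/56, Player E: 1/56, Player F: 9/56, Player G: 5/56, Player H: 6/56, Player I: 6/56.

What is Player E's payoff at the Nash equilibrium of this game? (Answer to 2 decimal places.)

43.38 tokens

For player j, contributing a unit is worthwhile iff 6.7 × (j's share) ≥ 1, i.e. iff j's share is at least 0.1493.
Player D and Player F clear that bar, contributing 35 each; the remaining 7 contribute 0. Total contributed: 70.
Player E keeps 35 and receives 6.7 × 70 × 1/56 = 8.38 from the planting fund, for a payoff of 43.38.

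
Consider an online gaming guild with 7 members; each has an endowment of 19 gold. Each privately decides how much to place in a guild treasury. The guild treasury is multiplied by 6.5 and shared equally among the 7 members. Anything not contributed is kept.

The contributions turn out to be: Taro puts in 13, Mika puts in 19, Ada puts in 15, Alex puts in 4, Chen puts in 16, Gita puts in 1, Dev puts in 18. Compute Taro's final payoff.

Total contributed: 13 + 19 + 15 + 4 + 16 + 1 + 18 = 86.
Each receives 6.5 × 86 / 7 = 79.86 from the guild treasury.
Taro keeps 19 − 13 = 6, so Taro's payoff is 6 + 79.86 = 85.86.

85.86 gold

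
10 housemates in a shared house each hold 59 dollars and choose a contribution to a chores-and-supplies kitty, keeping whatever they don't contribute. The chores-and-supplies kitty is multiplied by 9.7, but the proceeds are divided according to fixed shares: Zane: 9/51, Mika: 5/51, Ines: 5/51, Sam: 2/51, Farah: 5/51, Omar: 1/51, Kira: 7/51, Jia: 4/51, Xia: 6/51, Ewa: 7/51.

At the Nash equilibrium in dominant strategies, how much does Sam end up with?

148.77 dollars

A player with share s gets back 9.7·s per unit contributed, so full contribution is dominant for anyone with s > 1/9.7 = 0.1031 and zero contribution is dominant for anyone below.
Zane, Kira, Xia and Ewa are above the threshold, contributing 59 each; the remaining 6 contribute 0. Total contributed: 236.
Sam keeps 59 and receives 9.7 × 236 × 2/51 = 89.77 from the chores-and-supplies kitty, for a payoff of 148.77.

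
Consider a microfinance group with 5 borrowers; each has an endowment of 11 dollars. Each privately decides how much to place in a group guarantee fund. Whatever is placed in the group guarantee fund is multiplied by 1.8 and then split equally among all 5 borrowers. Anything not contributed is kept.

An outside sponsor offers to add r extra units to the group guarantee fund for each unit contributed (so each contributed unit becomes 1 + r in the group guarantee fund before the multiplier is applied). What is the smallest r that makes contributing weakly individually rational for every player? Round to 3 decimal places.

With matching at rate r, one contributed unit becomes (1 + r) in the group guarantee fund and returns 1.8 × (1 + r) / 5 to the contributor.
Setting this equal to 1: 1 + r = 5/1.8 = 2.7778.
So the minimum matching rate is r = 2.7778 − 1 = 1.778.

1.778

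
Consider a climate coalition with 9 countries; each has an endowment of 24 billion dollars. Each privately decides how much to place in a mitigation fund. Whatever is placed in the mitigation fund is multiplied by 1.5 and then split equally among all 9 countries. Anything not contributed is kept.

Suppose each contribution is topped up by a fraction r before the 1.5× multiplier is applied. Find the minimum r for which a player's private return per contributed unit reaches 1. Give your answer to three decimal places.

With matching at rate r, one contributed unit becomes (1 + r) in the mitigation fund and returns 1.5 × (1 + r) / 9 to the contributor.
Setting this equal to 1: 1 + r = 9/1.5 = 6.0000.
So the minimum matching rate is r = 6.0000 − 1 = 5.000.

5.000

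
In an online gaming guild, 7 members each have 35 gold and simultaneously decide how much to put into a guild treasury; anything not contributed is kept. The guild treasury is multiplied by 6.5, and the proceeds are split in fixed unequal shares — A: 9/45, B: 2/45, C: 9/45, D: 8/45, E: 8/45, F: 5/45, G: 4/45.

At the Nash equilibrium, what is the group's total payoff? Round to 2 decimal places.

For player j, contributing a unit is worthwhile iff 6.5 × (j's share) ≥ 1, i.e. iff j's share is at least 0.1538.
A, C, D and E clear that bar, contributing 35 each; the remaining 3 contribute 0. Total contributed: 140.
The guild treasury pays out 6.5 × 140 = 910.00 in total (split across the unequal shares, but the aggregate is all that matters for the group sum).
The 3 free-riders keep 35 each, adding 105. Group total = 105 + 910.00 = 1015.00.

1015.00 gold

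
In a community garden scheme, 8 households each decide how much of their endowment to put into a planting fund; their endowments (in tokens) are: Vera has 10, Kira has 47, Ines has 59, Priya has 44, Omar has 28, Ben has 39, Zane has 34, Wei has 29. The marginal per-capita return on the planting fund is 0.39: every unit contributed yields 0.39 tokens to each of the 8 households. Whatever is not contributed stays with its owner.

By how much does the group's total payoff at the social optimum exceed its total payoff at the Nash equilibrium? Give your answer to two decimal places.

The private return per contributed unit is 0.39 < 1 for everyone, so the Nash equilibrium is zero contribution and the group total is Σ E_j = 10 + 47 + 59 + 44 + 28 + 39 + 34 + 29 = 290.
Each contributed unit returns 3.120 to the group, so the social optimum is full contribution by everyone: group total = 3.120 × 290 = 904.80.
Efficiency loss = (3.120 − 1) × 290 = 614.80.

614.80 tokens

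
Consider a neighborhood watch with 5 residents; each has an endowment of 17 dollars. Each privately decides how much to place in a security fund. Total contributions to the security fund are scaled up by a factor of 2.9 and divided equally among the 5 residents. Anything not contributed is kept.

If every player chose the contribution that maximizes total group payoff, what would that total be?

246.50 dollars

Each contributed unit returns 2.900 to the group as a whole (0.5800 to each of 5 players), which exceeds 1, so the social optimum is full contribution: group total = 2.900 × 85 = 246.50.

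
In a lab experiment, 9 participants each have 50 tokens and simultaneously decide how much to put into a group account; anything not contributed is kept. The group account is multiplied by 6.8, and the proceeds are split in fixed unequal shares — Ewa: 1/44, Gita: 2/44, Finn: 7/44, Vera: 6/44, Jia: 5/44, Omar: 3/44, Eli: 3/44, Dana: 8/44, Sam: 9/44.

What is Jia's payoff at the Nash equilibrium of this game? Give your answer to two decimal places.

165.91 tokens

Each unit j contributes comes back to j as 6.8 × (j's share), so j prefers to contribute only if that share exceeds 1/6.8 = 0.1471; otherwise keeping the unit dominates.
The shares above 0.1471 belong to Finn, Dana and Sam, contributing 50 each; the remaining 6 contribute 0. Total contributed: 150.
Jia keeps 50 and receives 6.8 × 150 × 5/44 = 115.91 from the group account, for a payoff of 165.91.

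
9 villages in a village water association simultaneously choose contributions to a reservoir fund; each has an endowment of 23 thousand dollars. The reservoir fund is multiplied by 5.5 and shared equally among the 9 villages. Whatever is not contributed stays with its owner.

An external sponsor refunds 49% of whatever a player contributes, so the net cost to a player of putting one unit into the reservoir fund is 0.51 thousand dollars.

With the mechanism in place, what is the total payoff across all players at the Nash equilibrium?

Under the mechanism each unit contributed yields (5.5/9) / 0.51 = 1.1983 back to its contributor per unit of net cost, which exceeds 1, making full contribution the dominant choice for everyone.
At the Nash equilibrium everyone contributes 23. Group total payoff = 9 × (23 × 0.49 + 5.5 × 23) = 1239.93.

1239.93 thousand dollars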